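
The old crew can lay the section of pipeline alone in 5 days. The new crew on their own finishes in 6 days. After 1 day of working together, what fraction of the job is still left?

Combined rate: 1/5 + 1/6 = (6 + 5)/30 = 11/30 per day.
In 1 day they complete 1·11/30 = 11/30 of the job.
So 19/30 remains.

19/30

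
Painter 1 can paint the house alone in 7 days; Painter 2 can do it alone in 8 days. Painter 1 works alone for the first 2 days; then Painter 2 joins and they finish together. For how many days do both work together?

In 2 days Painter 1 does 2/7 of the job, leaving 5/7.
Painter 1 and Painter 2 together work at 15/56 per day, so finishing takes 5/7 ÷ 15/56 = 8/3 days.

8/3 days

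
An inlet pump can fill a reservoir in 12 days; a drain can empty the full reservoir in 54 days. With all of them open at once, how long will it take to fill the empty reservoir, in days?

108/7 days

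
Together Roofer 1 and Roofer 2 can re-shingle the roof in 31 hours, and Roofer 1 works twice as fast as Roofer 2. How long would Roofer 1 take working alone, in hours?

Let Roofer 2's rate be r; then Roofer 1's rate is 2r, so together (2 + 1)r = 3r = 1/31.
Thus r = 1/93 per hour.
Roofer 2 alone: 93 hours; Roofer 1 alone: 93/2 hours.

93/2 hours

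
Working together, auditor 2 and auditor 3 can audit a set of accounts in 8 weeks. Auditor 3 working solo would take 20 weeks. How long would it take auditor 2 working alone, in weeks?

40/3 weeks

Combined rate is 1/8 per week.
Known contribution: 1/20 per week.
So auditor 2's rate is 1/8 − 1/20 = 3/40, meaning 40/3 weeks alone.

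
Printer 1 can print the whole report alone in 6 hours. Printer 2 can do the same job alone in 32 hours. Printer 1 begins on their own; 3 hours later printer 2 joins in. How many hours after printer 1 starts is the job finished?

105/19 hours

In the first 3 hours printer 1 alone does 3/6 = 1/2 of the job, leaving 1/2.
Once everyone is working, combined rate: 1/6 + 1/32 = (16 + 3)/96 = 19/96 per hour.
Remaining 1/2 at 19/96 per hour takes 48/19 hours.
Total from the start = 3 + 48/19 = 105/19 hours.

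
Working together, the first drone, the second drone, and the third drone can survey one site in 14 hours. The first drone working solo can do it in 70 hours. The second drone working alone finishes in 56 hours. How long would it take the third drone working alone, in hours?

Combined rate is 1/14 per hour.
Known contribution: 1/70 + 1/56 = (4 + 5)/280 = 9/280 per hour.
So the third drone's rate is 1/14 − 9/280 = 11/280, meaning 280/11 hours alone.

280/11 hours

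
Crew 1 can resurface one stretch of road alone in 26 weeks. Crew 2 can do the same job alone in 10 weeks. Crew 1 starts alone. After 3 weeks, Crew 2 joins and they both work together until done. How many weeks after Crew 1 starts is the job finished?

169/18 weeks

In the first 3 weeks Crew 1 alone does 3/26 of the job, leaving 23/26.
Once everyone is working, combined rate: 1/26 + 1/10 = (5 + 13)/130 = 18/130 = 9/65 per week.
Remaining 23/26 at 9/65 per week takes 115/18 weeks.
Total from the start = 3 + 115/18 = 169/18 weeks.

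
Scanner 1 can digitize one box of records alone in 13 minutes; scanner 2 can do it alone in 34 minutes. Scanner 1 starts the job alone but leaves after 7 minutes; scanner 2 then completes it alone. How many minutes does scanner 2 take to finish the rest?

In 7 minutes scanner 1 does 7/13 of the job, leaving 6/13.
Scanner 2 works at 1/34 per minute, so finishing takes 6/13 ÷ 1/34 = 204/13 minutes.

204/13 minutes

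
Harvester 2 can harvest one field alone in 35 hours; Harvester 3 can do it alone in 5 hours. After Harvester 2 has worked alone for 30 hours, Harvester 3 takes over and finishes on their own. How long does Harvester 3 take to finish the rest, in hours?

5/7 hours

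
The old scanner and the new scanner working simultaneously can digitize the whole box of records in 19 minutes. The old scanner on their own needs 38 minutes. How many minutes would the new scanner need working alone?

Combined rate is 1/19 per minute.
Known contribution: 1/38 per minute.
So the new scanner's rate is 1/19 − 1/38 = 1/38, meaning 38 minutes alone.

38 minutes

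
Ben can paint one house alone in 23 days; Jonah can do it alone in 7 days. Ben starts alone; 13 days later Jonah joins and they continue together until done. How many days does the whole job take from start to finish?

In 13 days Ben does 13/23 of the job, leaving 10/23.
Ben and Jonah together work at 30/161 per day, so finishing takes 10/23 ÷ 30/161 = 7/3 days.
Total time = 13 + 7/3 = 46/3 days.

46/3 days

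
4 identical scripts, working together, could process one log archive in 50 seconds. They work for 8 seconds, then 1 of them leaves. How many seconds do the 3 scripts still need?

One script does 1/200 of the job per second.
After 8 seconds with 4 scripts, 4/25 is done (21/25 left).
With 3 scripts the rate is 3/200, so the rest takes 21/25 ÷ 3/200 = 56 seconds.

56 seconds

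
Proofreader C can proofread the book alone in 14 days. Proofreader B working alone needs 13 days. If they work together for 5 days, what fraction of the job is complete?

135/182

Combined rate: 1/14 + 1/13 = (13 + 14)/182 = 27/182 per day.
In 5 days they complete 5·27/182 = 135/182 of the job.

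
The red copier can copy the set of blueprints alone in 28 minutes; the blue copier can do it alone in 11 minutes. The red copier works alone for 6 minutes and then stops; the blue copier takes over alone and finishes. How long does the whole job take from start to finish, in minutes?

205/14 minutes

In 6 minutes the red copier does 6/28 = 3/14 of the job, leaving 11/14.
The blue copier works at 1/11 per minute, so finishing takes 11/14 ÷ 1/11 = 121/14 minutes.
Total time = 6 + 121/14 = 205/14 minutes.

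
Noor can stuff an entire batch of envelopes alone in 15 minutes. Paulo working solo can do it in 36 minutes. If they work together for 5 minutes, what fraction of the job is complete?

17/36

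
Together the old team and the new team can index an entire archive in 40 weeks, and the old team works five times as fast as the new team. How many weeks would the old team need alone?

Let the new team's rate be r; then the old team's rate is 5r, so together (5 + 1)r = 6r = 1/40.
Thus r = 1/240 per week.
The new team alone: 240 weeks; the old team alone: 48 weeks.

48 weeks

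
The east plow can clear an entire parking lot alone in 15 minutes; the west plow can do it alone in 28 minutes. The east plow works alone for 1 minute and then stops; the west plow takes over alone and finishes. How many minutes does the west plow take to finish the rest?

392/15 minutes

In 1 minute the east plow does 1/15 of the job, leaving 14/15.
The west plow works at 1/28 per minute, so finishing takes 14/15 ÷ 1/28 = 392/15 minutes.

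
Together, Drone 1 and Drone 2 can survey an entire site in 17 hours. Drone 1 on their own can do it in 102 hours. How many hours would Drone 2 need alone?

102/5 hours

Combined rate is 1/17 per hour.
Known contribution: 1/102 per hour.
So Drone 2's rate is 1/17 − 1/102 = 5/102, meaning 102/5 hours alone.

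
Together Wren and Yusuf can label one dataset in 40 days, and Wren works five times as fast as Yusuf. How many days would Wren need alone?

Let Yusuf's rate be r; then Wren's rate is 5r, so together (5 + 1)r = 6r = 1/40.
Thus r = 1/240 per day.
Yusuf alone: 240 days; Wren alone: 48 days.

48 days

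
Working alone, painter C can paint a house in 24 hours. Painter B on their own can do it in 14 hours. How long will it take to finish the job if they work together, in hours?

168/19 hours

Combined rate: 1/24 + 1/14 = (7 + 12)/168 = 19/168 per hour.
Time = 1 ÷ (19/168) = 168/19 hours.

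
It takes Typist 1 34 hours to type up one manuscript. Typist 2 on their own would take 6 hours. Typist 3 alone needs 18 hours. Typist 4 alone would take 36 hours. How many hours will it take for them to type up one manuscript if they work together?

Combined rate: 1/34 + 1/6 + 1/18 + 1/36 = (18 + 102 + 34 + 17)/612 = 171/612 = 19/68 per hour.
Time = 1 ÷ (19/68) = 68/19 hours.

68/19 hours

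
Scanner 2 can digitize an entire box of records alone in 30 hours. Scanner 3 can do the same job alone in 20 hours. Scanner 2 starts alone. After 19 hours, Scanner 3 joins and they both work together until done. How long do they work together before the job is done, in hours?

22/5 hours

In the first 19 hours Scanner 2 alone does 19/30 of the job, leaving 11/30.
Once everyone is working, combined rate: 1/30 + 1/20 = (2 + 3)/60 = 5/60 = 1/12 per hour.
Remaining 11/30 at 1/12 per hour takes 22/5 hours.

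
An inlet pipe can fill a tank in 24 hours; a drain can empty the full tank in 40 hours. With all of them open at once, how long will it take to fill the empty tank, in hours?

60 hours

Net rate = 1/24 − 1/40 = (5 − 3)/120 = 2/120 = 1/60 per hour.
Filling time = 1 ÷ (1/60) = 60 hours.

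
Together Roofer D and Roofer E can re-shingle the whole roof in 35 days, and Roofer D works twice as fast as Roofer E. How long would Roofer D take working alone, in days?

Let Roofer E's rate be r; then Roofer D's rate is 2r, so together (2 + 1)r = 3r = 1/35.
Thus r = 1/105 per day.
Roofer E alone: 105 days; Roofer D alone: 105/2 days.

105/2 days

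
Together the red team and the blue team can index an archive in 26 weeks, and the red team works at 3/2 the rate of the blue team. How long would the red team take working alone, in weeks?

Let the blue team's rate be r; then the red team's rate is (3/2)r, so together (3/2 + 1)r = (5/2)r = 1/26.
Thus r = 1/65 per week.
The blue team alone: 65 weeks; the red team alone: 130/3 weeks.

130/3 weeks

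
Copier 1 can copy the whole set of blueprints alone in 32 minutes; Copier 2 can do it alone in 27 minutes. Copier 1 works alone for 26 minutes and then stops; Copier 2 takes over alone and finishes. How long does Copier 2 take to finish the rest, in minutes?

In 26 minutes Copier 1 does 26/32 = 13/16 of the job, leaving 3/16.
Copier 2 works at 1/27 per minute, so finishing takes 3/16 ÷ 1/27 = 81/16 minutes.

81/16 minutes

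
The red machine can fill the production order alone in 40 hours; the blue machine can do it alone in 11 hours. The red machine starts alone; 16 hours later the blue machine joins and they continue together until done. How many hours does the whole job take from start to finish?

360/17 hours

In 16 hours the red machine does 16/40 = 2/5 of the job, leaving 3/5.
The red machine and the blue machine together work at 51/440 per hour, so finishing takes 3/5 ÷ 51/440 = 88/17 hours.
Total time = 16 + 88/17 = 360/17 hours.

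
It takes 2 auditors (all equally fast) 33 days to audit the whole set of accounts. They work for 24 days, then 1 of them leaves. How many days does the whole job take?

42 days

One auditor does 1/66 of the job per day.
After 24 days with 2 auditors, 8/11 is done (3/11 left).
With 1 auditor the rate is 1/66, so the rest takes 3/11 ÷ 1/66 = 18 days.
Total = 24 + 18 = 42 days.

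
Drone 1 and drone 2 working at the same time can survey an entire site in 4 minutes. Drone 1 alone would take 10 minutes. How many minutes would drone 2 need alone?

Combined rate is 1/4 per minute.
Known contribution: 1/10 per minute.
So drone 2's rate is 1/4 − 1/10 = 3/20, meaning 20/3 minutes alone.

20/3 minutes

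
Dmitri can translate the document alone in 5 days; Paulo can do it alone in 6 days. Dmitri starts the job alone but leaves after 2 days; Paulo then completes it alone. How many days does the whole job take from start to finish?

28/5 days

In 2 days Dmitri does 2/5 of the job, leaving 3/5.
Paulo works at 1/6 per day, so finishing takes 3/5 ÷ 1/6 = 18/5 days.
Total time = 2 + 18/5 = 28/5 days.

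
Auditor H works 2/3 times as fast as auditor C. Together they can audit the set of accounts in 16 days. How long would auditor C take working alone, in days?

80/3 days

Let auditor C's rate be r; then auditor H's rate is (2/3)r, so together (2/3 + 1)r = (5/3)r = 1/16.
Thus r = 3/80 per day.
Auditor C alone: 80/3 days; auditor H alone: 40 days.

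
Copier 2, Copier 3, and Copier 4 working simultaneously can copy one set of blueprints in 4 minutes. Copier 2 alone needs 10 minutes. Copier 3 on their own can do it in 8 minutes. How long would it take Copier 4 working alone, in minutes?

40 minutes

Combined rate is 1/4 per minute.
Known contribution: 1/10 + 1/8 = (4 + 5)/40 = 9/40 per minute.
So Copier 4's rate is 1/4 − 9/40 = 1/40, meaning 40 minutes alone.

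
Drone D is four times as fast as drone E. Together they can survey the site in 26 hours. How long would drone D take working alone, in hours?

65/2 hours

Let drone E's rate be r; then drone D's rate is 4r, so together (4 + 1)r = 5r = 1/26.
Thus r = 1/130 per hour.
Drone E alone: 130 hours; drone D alone: 65/2 hours.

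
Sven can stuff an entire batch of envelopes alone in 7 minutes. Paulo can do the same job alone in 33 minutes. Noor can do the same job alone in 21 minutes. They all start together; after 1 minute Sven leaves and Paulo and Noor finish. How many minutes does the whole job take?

In the first 1 minute the combined rate is 17/77, so 17/77 of the job is done, leaving 60/77.
After Sven leaves the rate is 6/77 per minute; the remaining 60/77 takes 10 minutes.
Total = 1 + 10 = 11 minutes.

11 minutes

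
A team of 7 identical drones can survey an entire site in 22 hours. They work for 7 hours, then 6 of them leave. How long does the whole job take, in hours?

112 hours

One drone does 1/154 of the job per hour.
After 7 hours with 7 drones, 7/22 is done (15/22 left).
With 1 drone the rate is 1/154, so the rest takes 15/22 ÷ 1/154 = 105 hours.
Total = 7 + 105 = 112 hours.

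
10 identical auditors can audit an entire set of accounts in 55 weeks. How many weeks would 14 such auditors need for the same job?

275/7 weeks

Total work is 10·55 = 550 auditor-weeks.
With 14 auditors: 550/14 = 275/7 weeks.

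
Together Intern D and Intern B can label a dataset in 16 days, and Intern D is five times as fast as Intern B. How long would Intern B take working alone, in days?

Let Intern B's rate be r; then Intern D's rate is 5r, so together (5 + 1)r = 6r = 1/16.
Thus r = 1/96 per day.
Intern B alone: 96 days; Intern D alone: 96/5 days.

96 days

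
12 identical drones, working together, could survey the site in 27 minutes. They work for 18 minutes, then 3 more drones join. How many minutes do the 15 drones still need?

One drone does 1/324 of the job per minute.
After 18 minutes with 12 drones, 2/3 is done (1/3 left).
With 15 drones the rate is 15/324 = 5/108, so the rest takes 1/3 ÷ 5/108 = 36/5 minutes.

36/5 minutes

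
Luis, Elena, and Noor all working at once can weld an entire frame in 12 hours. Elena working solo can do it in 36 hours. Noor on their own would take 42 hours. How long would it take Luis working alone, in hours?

Combined rate is 1/12 per hour.
Known contribution: 1/36 + 1/42 = (7 + 6)/252 = 13/252 per hour.
So Luis's rate is 1/12 − 13/252 = 2/63, meaning 63/2 hours alone.

63/2 hours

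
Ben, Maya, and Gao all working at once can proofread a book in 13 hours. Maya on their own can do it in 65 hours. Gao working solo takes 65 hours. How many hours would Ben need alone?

65/3 hours

Combined rate is 1/13 per hour.
Known contribution: 1/65 + 1/65 = (1 + 1)/65 = 2/65 per hour.
So Ben's rate is 1/13 − 2/65 = 3/65, meaning 65/3 hours alone.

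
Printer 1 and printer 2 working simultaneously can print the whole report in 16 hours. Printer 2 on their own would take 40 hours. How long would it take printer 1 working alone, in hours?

80/3 hours

Combined rate is 1/16 per hour.
Known contribution: 1/40 per hour.
So printer 1's rate is 1/16 − 1/40 = 3/80, meaning 80/3 hours alone.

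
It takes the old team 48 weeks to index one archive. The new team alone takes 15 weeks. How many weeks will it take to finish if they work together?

80/7 weeks

Combined rate: 1/48 + 1/15 = (5 + 16)/240 = 21/240 = 7/80 per week.
Time = 1 ÷ (7/80) = 80/7 weeks.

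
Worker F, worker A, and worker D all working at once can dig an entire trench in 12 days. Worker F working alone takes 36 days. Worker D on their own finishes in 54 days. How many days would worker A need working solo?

27 days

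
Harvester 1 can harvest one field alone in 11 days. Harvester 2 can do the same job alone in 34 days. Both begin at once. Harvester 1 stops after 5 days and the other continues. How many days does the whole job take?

204/11 days

In the first 5 days the combined rate is 45/374, so 225/374 of the job is done, leaving 149/374.
After Harvester 1 leaves the rate is 1/34 per day; the remaining 149/374 takes 149/11 days.
Total = 5 + 149/11 = 204/11 days.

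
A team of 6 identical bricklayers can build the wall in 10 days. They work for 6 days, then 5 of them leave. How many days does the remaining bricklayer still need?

One bricklayer does 1/60 of the job per day.
After 6 days with 6 bricklayers, 3/5 is done (2/5 left).
With 1 bricklayer the rate is 1/60, so the rest takes 2/5 ÷ 1/60 = 24 days.

24 days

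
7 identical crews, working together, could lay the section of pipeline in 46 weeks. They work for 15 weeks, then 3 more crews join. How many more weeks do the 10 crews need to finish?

217/10 weeks

One crew does 1/322 of the job per week.
After 15 weeks with 7 crews, 15/46 is done (31/46 left).
With 10 crews the rate is 10/322 = 5/161, so the rest takes 31/46 ÷ 5/161 = 217/10 weeks.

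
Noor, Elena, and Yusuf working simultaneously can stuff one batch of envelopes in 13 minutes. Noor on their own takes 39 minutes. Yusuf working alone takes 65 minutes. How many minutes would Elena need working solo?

195/7 minutes

Combined rate is 1/13 per minute.
Known contribution: 1/39 + 1/65 = (5 + 3)/195 = 8/195 per minute.
So Elena's rate is 1/13 − 8/195 = 7/195, meaning 195/7 minutes alone.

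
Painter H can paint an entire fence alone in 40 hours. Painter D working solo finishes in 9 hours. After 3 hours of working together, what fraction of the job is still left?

71/120

Combined rate: 1/40 + 1/9 = (9 + 40)/360 = 49/360 per hour.
In 3 hours they complete 3·49/360 = 49/120 of the job.
So 71/120 remains.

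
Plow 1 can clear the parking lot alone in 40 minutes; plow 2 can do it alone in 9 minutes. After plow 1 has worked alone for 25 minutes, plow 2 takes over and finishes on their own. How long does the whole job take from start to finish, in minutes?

In 25 minutes plow 1 does 25/40 = 5/8 of the job, leaving 3/8.
Plow 2 works at 1/9 per minute, so finishing takes 3/8 ÷ 1/9 = 27/8 minutes.
Total time = 25 + 27/8 = 227/8 minutes.

227/8 minutes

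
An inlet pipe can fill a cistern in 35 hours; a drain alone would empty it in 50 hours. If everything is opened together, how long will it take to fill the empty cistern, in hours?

Net rate = 1/35 − 1/50 = (10 − 7)/350 = 3/350 per hour.
Filling time = 1 ÷ (3/350) = 350/3 hours.

350/3 hours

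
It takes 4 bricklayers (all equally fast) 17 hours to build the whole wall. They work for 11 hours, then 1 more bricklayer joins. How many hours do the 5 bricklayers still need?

One bricklayer does 1/68 of the job per hour.
After 11 hours with 4 bricklayers, 11/17 is done (6/17 left).
With 5 bricklayers the rate is 5/68, so the rest takes 6/17 ÷ 5/68 = 24/5 hours.

24/5 hours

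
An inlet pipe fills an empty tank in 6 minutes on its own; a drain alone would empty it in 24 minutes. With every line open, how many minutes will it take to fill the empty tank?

Net rate = 1/6 − 1/24 = (4 − 1)/24 = 3/24 = 1/8 per minute.
Filling time = 1 ÷ (1/8) = 8 minutes.

8 minutes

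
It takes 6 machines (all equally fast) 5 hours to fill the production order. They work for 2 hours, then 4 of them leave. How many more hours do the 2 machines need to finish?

9 hours

One machine does 1/30 of the job per hour.
After 2 hours with 6 machines, 2/5 is done (3/5 left).
With 2 machines the rate is 2/30 = 1/15, so the rest takes 3/5 ÷ 1/15 = 9 hours.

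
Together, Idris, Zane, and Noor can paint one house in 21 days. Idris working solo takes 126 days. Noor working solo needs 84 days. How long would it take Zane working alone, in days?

Combined rate is 1/21 per day.
Known contribution: 1/126 + 1/84 = (2 + 3)/252 = 5/252 per day.
So Zane's rate is 1/21 − 5/252 = 1/36, meaning 36 days alone.

36 days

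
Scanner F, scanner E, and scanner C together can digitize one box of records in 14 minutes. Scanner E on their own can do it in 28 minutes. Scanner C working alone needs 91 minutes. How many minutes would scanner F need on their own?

364/9 minutes

Combined rate is 1/14 per minute.
Known contribution: 1/28 + 1/91 = (13 + 4)/364 = 17/364 per minute.
So scanner F's rate is 1/14 − 17/364 = 9/364, meaning 364/9 minutes alone.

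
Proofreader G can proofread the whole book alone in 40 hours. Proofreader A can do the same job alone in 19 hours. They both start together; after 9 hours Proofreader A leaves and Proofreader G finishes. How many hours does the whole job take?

In the first 9 hours the combined rate is 59/760, so 531/760 of the job is done, leaving 229/760.
After Proofreader A leaves the rate is 1/40 per hour; the remaining 229/760 takes 229/19 hours.
Total = 9 + 229/19 = 400/19 hours.

400/19 hours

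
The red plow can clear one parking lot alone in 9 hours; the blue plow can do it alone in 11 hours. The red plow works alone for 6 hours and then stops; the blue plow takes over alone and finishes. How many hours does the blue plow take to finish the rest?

In 6 hours the red plow does 6/9 = 2/3 of the job, leaving 1/3.
The blue plow works at 1/11 per hour, so finishing takes 1/3 ÷ 1/11 = 11/3 hours.

11/3 hours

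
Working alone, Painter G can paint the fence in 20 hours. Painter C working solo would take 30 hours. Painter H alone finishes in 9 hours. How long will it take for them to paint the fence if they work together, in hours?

Combined rate: 1/20 + 1/30 + 1/9 = (9 + 6 + 20)/180 = 35/180 = 7/36 per hour.
Time = 1 ÷ (7/36) = 36/7 hours.

36/7 hours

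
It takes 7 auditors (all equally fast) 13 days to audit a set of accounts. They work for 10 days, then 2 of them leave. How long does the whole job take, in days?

One auditor does 1/91 of the job per day.
After 10 days with 7 auditors, 10/13 is done (3/13 left).
With 5 auditors the rate is 5/91, so the rest takes 3/13 ÷ 5/91 = 21/5 days.
Total = 10 + 21/5 = 71/5 days.

71/5 days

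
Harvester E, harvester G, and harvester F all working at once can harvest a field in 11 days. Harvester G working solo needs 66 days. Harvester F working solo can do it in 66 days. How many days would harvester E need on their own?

Combined rate is 1/11 per day.
Known contribution: 1/66 + 1/66 = (1 + 1)/66 = 2/66 = 1/33 per day.
So harvester E's rate is 1/11 − 1/33 = 2/33, meaning 33/2 days alone.

33/2 days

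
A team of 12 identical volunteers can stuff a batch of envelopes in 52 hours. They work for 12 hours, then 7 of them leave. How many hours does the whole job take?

108 hours

One volunteer does 1/624 of the job per hour.
After 12 hours with 12 volunteers, 3/13 is done (10/13 left).
With 5 volunteers the rate is 5/624, so the rest takes 10/13 ÷ 5/624 = 96 hours.
Total = 12 + 96 = 108 hours.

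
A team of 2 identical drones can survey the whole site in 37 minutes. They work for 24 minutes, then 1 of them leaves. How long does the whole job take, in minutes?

50 minutes

One drone does 1/74 of the job per minute.
After 24 minutes with 2 drones, 24/37 is done (13/37 left).
With 1 drone the rate is 1/74, so the rest takes 13/37 ÷ 1/74 = 26 minutes.
Total = 24 + 26 = 50 minutes.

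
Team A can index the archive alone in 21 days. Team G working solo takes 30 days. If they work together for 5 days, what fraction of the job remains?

25/42

Combined rate: 1/21 + 1/30 = (10 + 7)/210 = 17/210 per day.
In 5 days they complete 5·17/210 = 17/42 of the job.
So 25/42 remains.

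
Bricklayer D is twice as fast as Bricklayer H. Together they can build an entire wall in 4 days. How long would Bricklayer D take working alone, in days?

Let Bricklayer H's rate be r; then Bricklayer D's rate is 2r, so together (2 + 1)r = 3r = 1/4.
Thus r = 1/12 per day.
Bricklayer H alone: 12 days; Bricklayer D alone: 6 days.

6 days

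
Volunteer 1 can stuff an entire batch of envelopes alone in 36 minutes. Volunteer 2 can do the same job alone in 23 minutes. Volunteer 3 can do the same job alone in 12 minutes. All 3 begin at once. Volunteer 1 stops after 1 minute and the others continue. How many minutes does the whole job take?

23/3 minutes

In the first 1 minute the combined rate is 32/207, so 32/207 of the job is done, leaving 175/207.
After Volunteer 1 leaves the rate is 35/276 per minute; the remaining 175/207 takes 20/3 minutes.
Total = 1 + 20/3 = 23/3 minutes.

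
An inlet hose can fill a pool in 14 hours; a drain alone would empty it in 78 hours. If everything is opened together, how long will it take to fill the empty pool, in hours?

273/16 hours

Net rate = 1/14 − 1/78 = (39 − 7)/546 = 32/546 = 16/273 per hour.
Filling time = 1 ÷ (16/273) = 273/16 hours.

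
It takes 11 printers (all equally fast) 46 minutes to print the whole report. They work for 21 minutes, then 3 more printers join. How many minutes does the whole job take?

569/14 minutes

One printer does 1/506 of the job per minute.
After 21 minutes with 11 printers, 21/46 is done (25/46 left).
With 14 printers the rate is 14/506 = 7/253, so the rest takes 25/46 ÷ 7/253 = 275/14 minutes.
Total = 21 + 275/14 = 569/14 minutes.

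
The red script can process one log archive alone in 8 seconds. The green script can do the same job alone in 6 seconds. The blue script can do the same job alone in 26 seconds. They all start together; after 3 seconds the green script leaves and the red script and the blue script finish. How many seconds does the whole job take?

52/17 seconds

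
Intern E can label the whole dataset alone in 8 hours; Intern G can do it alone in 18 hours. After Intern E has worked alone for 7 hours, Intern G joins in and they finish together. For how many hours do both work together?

In 7 hours Intern E does 7/8 of the job, leaving 1/8.
Intern E and Intern G together work at 13/72 per hour, so finishing takes 1/8 ÷ 13/72 = 9/13 hours.

9/13 hours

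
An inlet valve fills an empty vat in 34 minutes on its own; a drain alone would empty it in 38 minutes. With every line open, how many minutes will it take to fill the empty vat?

Net rate = 1/34 − 1/38 = (19 − 17)/646 = 2/646 = 1/323 per minute.
Filling time = 1 ÷ (1/323) = 323 minutes.

323 minutes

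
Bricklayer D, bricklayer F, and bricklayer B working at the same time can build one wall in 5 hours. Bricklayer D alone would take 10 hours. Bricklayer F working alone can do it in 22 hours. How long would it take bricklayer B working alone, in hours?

Combined rate is 1/5 per hour.
Known contribution: 1/10 + 1/22 = (11 + 5)/110 = 16/110 = 8/55 per hour.
So bricklayer B's rate is 1/5 − 8/55 = 3/55, meaning 55/3 hours alone.

55/3 hours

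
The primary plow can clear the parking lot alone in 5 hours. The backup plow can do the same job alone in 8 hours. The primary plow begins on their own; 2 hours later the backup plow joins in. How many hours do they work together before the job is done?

24/13 hours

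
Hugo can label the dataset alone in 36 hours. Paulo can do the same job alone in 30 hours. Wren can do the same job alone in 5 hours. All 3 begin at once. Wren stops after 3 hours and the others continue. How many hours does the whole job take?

72/11 hours

In the first 3 hours the combined rate is 47/180, so 47/60 of the job is done, leaving 13/60.
After Wren leaves the rate is 11/180 per hour; the remaining 13/60 takes 39/11 hours.
Total = 3 + 39/11 = 72/11 hours.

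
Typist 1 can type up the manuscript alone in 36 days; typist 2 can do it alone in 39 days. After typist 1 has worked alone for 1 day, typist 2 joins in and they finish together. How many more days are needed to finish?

In 1 day typist 1 does 1/36 of the job, leaving 35/36.
Typist 1 and typist 2 together work at 25/468 per day, so finishing takes 35/36 ÷ 25/468 = 91/5 days.

91/5 days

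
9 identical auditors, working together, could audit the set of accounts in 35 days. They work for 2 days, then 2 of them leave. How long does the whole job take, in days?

311/7 days

One auditor does 1/315 of the job per day.
After 2 days with 9 auditors, 2/35 is done (33/35 left).
With 7 auditors the rate is 7/315 = 1/45, so the rest takes 33/35 ÷ 1/45 = 297/7 days.
Total = 2 + 297/7 = 311/7 days.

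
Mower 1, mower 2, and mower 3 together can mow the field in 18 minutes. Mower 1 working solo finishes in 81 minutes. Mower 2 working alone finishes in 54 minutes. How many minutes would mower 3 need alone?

Combined rate is 1/18 per minute.
Known contribution: 1/81 + 1/54 = (2 + 3)/162 = 5/162 per minute.
So mower 3's rate is 1/18 − 5/162 = 2/81, meaning 81/2 minutes alone.

81/2 minutes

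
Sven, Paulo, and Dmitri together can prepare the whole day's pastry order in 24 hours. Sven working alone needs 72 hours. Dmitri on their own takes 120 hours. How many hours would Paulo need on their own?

360/7 hours

Combined rate is 1/24 per hour.
Known contribution: 1/72 + 1/120 = (5 + 3)/360 = 8/360 = 1/45 per hour.
So Paulo's rate is 1/24 − 1/45 = 7/360, meaning 360/7 hours alone.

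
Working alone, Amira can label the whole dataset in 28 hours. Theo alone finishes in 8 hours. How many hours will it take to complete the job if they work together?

56/9 hours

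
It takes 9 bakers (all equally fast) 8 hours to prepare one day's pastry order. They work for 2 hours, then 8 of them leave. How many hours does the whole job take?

56 hours

One baker does 1/72 of the job per hour.
After 2 hours with 9 bakers, 1/4 is done (3/4 left).
With 1 baker the rate is 1/72, so the rest takes 3/4 ÷ 1/72 = 54 hours.
Total = 2 + 54 = 56 hours.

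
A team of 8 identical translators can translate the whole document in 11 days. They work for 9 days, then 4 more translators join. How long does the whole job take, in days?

31/3 days

One translator does 1/88 of the job per day.
After 9 days with 8 translators, 9/11 is done (2/11 left).
With 12 translators the rate is 12/88 = 3/22, so the rest takes 2/11 ÷ 3/22 = 4/3 days.
Total = 9 + 4/3 = 31/3 days.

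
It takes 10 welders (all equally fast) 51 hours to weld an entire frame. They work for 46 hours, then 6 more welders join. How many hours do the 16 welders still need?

25/8 hours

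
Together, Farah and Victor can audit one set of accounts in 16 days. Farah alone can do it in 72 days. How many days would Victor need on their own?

Combined rate is 1/16 per day.
Known contribution: 1/72 per day.
So Victor's rate is 1/16 − 1/72 = 7/144, meaning 144/7 days alone.

144/7 days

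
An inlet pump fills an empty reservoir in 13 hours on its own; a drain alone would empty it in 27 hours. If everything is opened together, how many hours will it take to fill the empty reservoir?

351/14 hours

Net rate = 1/13 − 1/27 = (27 − 13)/351 = 14/351 per hour.
Filling time = 1 ÷ (14/351) = 351/14 hours.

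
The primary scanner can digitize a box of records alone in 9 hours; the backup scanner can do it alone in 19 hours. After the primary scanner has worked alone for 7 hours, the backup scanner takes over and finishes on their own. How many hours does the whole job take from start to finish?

101/9 hours

In 7 hours the primary scanner does 7/9 of the job, leaving 2/9.
The backup scanner works at 1/19 per hour, so finishing takes 2/9 ÷ 1/19 = 38/9 hours.
Total time = 7 + 38/9 = 101/9 hours.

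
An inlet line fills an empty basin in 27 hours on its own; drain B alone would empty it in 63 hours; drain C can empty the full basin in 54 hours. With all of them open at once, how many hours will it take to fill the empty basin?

Net rate = 1/27 − 1/63 − 1/54 = (14 − 6 − 7)/378 = 1/378 per hour.
Filling time = 1 ÷ (1/378) = 378 hours.

378 hours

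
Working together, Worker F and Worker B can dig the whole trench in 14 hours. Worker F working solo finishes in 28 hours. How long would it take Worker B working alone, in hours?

28 hours

Combined rate is 1/14 per hour.
Known contribution: 1/28 per hour.
So Worker B's rate is 1/14 − 1/28 = 1/28, meaning 28 hours alone.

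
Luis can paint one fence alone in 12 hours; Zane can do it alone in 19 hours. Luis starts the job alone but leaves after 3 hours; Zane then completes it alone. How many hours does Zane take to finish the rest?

57/4 hours

In 3 hours Luis does 3/12 = 1/4 of the job, leaving 3/4.
Zane works at 1/19 per hour, so finishing takes 3/4 ÷ 1/19 = 57/4 hours.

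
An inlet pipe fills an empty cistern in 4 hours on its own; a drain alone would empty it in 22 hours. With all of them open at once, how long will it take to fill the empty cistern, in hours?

44/9 hours

Net rate = 1/4 − 1/22 = (11 − 2)/44 = 9/44 per hour.
Filling time = 1 ÷ (9/44) = 44/9 hours.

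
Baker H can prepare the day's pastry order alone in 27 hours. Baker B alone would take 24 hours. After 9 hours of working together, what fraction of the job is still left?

Combined rate: 1/27 + 1/24 = (8 + 9)/216 = 17/216 per hour.
In 9 hours they complete 9·17/216 = 17/24 of the job.
So 7/24 remains.

7/24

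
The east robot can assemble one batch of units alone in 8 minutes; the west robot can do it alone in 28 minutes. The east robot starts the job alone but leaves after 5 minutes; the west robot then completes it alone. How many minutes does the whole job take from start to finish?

In 5 minutes the east robot does 5/8 of the job, leaving 3/8.
The west robot works at 1/28 per minute, so finishing takes 3/8 ÷ 1/28 = 21/2 minutes.
Total time = 5 + 21/2 = 31/2 minutes.

31/2 minutes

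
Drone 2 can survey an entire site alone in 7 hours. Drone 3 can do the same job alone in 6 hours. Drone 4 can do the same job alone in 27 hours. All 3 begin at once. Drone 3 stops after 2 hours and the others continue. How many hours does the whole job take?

In the first 2 hours the combined rate is 131/378, so 131/189 of the job is done, leaving 58/189.
After drone 3 leaves the rate is 34/189 per hour; the remaining 58/189 takes 29/17 hours.
Total = 2 + 29/17 = 63/17 hours.

63/17 hours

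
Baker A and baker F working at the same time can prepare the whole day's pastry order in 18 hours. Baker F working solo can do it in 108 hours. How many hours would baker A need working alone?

108/5 hours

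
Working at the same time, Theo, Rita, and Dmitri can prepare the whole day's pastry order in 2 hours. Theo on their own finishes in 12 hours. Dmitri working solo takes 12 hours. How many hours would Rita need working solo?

3 hours

Combined rate is 1/2 per hour.
Known contribution: 1/12 + 1/12 = (1 + 1)/12 = 2/12 = 1/6 per hour.
So Rita's rate is 1/2 − 1/6 = 1/3, meaning 3 hours alone.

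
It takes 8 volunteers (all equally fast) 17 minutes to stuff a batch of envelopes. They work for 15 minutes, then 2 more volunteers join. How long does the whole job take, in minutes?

One volunteer does 1/136 of the job per minute.
After 15 minutes with 8 volunteers, 15/17 is done (2/17 left).
With 10 volunteers the rate is 10/136 = 5/68, so the rest takes 2/17 ÷ 5/68 = 8/5 minutes.
Total = 15 + 8/5 = 83/5 minutes.

83/5 minutes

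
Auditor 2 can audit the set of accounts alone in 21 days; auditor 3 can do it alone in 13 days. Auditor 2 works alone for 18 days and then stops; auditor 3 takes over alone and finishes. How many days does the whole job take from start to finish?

In 18 days auditor 2 does 18/21 = 6/7 of the job, leaving 1/7.
Auditor 3 works at 1/13 per day, so finishing takes 1/7 ÷ 1/13 = 13/7 days.
Total time = 18 + 13/7 = 139/7 days.

139/7 days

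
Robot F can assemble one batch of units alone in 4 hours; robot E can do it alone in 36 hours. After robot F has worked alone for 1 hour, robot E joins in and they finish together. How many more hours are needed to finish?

27/10 hours

In 1 hour robot F does 1/4 of the job, leaving 3/4.
Robot F and robot E together work at 5/18 per hour, so finishing takes 3/4 ÷ 5/18 = 27/10 hours.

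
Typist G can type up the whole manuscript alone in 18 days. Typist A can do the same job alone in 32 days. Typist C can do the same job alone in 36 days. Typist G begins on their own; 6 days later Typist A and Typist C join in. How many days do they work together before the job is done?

64/11 days

In the first 6 days Typist G alone does 6/18 = 1/3 of the job, leaving 2/3.
Once everyone is working, combined rate: 1/18 + 1/32 + 1/36 = (16 + 9 + 8)/288 = 33/288 = 11/96 per day.
Remaining 2/3 at 11/96 per day takes 64/11 days.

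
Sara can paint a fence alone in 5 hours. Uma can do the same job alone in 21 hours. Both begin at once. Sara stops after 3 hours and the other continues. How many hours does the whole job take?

In the first 3 hours the combined rate is 26/105, so 26/35 of the job is done, leaving 9/35.
After Sara leaves the rate is 1/21 per hour; the remaining 9/35 takes 27/5 hours.
Total = 3 + 27/5 = 42/5 hours.

42/5 hours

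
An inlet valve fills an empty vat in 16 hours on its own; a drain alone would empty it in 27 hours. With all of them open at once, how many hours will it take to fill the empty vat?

Net rate = 1/16 − 1/27 = (27 − 16)/432 = 11/432 per hour.
Filling time = 1 ÷ (11/432) = 432/11 hours.

432/11 hours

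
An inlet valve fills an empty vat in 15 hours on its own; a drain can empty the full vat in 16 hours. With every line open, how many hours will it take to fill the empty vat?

240 hours

Net rate = 1/15 − 1/16 = (16 − 15)/240 = 1/240 per hour.
Filling time = 1 ÷ (1/240) = 240 hours.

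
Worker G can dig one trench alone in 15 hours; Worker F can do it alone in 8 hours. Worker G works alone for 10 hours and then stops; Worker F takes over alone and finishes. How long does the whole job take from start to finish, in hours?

In 10 hours Worker G does 10/15 = 2/3 of the job, leaving 1/3.
Worker F works at 1/8 per hour, so finishing takes 1/3 ÷ 1/8 = 8/3 hours.
Total time = 10 + 8/3 = 38/3 hours.

38/3 hours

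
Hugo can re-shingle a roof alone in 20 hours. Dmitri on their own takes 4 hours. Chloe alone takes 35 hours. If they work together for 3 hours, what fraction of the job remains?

1/70

Combined rate: 1/20 + 1/4 + 1/35 = (7 + 35 + 4)/140 = 46/140 = 23/70 per hour.
In 3 hours they complete 3·23/70 = 69/70 of the job.
So 1/70 remains.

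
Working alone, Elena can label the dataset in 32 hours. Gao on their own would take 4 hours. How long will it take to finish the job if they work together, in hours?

32/9 hours

With two workers the combined time is the product over the sum: 32·4/(32+4) = 128/36 = 32/9 hours.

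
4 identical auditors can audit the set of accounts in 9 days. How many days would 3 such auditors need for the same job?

Total work is 4·9 = 36 auditor-days.
With 3 auditors: 36/3 = 12 days.

12 days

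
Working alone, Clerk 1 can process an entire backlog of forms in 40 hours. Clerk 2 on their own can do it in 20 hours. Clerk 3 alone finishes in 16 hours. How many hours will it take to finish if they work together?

80/11 hours

Combined rate: 1/40 + 1/20 + 1/16 = (2 + 4 + 5)/80 = 11/80 per hour.
Time = 1 ÷ (11/80) = 80/11 hours.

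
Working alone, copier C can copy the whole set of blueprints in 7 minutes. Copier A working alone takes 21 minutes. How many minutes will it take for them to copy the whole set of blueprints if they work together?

Combined rate: 1/7 + 1/21 = (3 + 1)/21 = 4/21 per minute.
Time = 1 ÷ (4/21) = 21/4 minutes.

21/4 minutes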